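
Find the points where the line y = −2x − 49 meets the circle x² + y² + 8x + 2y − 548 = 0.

(−27, 5) and (−13, −23)

From the line, y = −2x − 49. Substituting:
5x² + 200x + 1755 = 0  ⟹  x² + 40x + 351 = 0
x = −13 or x = −27, giving (−13, −23) and (−27, 5).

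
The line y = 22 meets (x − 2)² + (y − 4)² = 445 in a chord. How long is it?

22

The distance from (2, 4) to the line is 18, and r² = 445.
Chord = 2√(r² − d²) = 2·√(121) = 22.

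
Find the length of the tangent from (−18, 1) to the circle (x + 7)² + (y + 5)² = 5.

Centre (−7, −5), r² = 5. |PO|² = (−11)² + (6)² = 157.
The tangent meets the radius at right angles, so tangent² = |PO|² − r² = 157 − 5 = 152.

2√38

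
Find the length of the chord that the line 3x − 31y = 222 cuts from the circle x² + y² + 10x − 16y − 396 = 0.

√970

Express y = (−222 + 3x)/31 and substitute into the circle:
970x² + 6790x − 221160 = 0  ⟹  x² + 7x − 228 = 0
x = 12 or x = −19, giving (12, −6) and (−19, −9).
|(12, −6) − (−19, −9)| = √((31)² + (3)²) = √970.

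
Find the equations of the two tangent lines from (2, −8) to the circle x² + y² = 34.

5x − 3y = 34 and 3x + 5y = −34

Let a tangent through (2, −8) have slope m. Its distance from (0, 0) must equal √34:
(−2m − (8))² = 34(m² + 1)
15m² − 16m − 15 = 0, so m = 5/3 or m = −3/5.
Through (2, −8) these give 5x − 3y = 34 and 3x + 5y = −34.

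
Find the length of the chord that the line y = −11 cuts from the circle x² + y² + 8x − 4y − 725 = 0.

From the line, y = −11. Substituting:
x² + 8x − 560 = 0
x = 20 or x = −28, giving (20, −11) and (−28, −11).
|(20, −11) − (−28, −11)| = √((48)² + (0)²) = 48.

48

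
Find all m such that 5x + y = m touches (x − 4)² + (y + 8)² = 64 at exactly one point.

m = 12 ± 8√26

The line touches the circle iff its distance from (4, −8) is 8:
|5·4 + 1·(−8) − m| / √26 = 8
|m − (12)| = 8√26.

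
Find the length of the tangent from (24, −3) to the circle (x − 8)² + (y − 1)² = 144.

8√2

The centre is (8, 1) and r = 12. The square of the distance from P to the centre is 256 + 16 = 272.
Power of the point: PT² = |PO|² − r² = 128, so PT = 8√2.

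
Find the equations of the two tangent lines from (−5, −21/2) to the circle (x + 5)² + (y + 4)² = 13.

A line y − (−21/2) = m(x − (−5)) is tangent when its distance from (−5, −4) is √13:
(0m − (13/2))² = 13(m² + 1)
4m² − 9 = 0, so m = 3/2 or m = −3/2.
With m = 3/2: 3x − 2y = 6. With m = −3/2: 3x + 2y = −36.

3x − 2y = 6 and 3x + 2y = −36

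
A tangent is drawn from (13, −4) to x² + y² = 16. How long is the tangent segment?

With centre O = (0, 0), |OP|² = 185 and r² = 16.
Power of the point: PT² = |PO|² − r² = 169, so PT = 13.

13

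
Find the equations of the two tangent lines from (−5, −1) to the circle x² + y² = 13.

3x − 2y = −13 and 2x + 3y = −13

Write the tangent as mx − y + (−1 − m·(−5)) = 0 and set its distance from the centre to √13:
[m·(5) − (1)]² = 13(m² + 1)
6m² − 5m − 6 = 0, so m = 3/2 or m = −2/3.
With m = 3/2: 3x − 2y = −13. With m = −2/3: 2x + 3y = −13.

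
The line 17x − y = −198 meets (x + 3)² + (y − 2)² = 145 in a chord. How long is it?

√290

Express y = 17x + 198 and substitute into the circle:
290x² + 6670x + 38280 = 0  ⟹  x² + 23x + 132 = 0
x = −11 or x = −12, giving (−11, 11) and (−12, −6).
|(−11, 11) − (−12, −6)| = √((1)² + (17)²) = √290.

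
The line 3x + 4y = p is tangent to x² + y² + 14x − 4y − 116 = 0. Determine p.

p = −78 or p = 52

The line touches the circle iff its distance from (−7, 2) is 13:
|3·(−7) + 4·2 − p| / √25 = 13
|p − (−13)| = 13·5, so p = 52 or p = −78.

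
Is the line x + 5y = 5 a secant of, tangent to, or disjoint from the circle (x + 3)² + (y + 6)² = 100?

secant

d² = (1·(−3) + 5·(−6) − (5))²/26 = 722/13; r² = 100.
Since d² < r², the line cuts the circle twice.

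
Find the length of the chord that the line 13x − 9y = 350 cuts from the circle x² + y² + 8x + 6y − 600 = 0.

5√10

The distance from (−4, −3) to the line is 375/√250, and r² = 625.
Half the chord is √(r² − d²) = √(125/2), so the full chord is 5√10.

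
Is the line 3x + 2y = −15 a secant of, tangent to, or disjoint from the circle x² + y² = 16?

Substituting the line into the circle gives 13x² + 90x + 161 = 0.
Δ = 8100 − 8372 = −272.
No real roots: the line does not meet the circle.

disjoint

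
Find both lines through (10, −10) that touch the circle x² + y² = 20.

2x + y = 10 and x + 2y = −10

Write the tangent as mx − y + (−10 − m·(10)) = 0 and set its distance from the centre to 2√5:
(−10m − (10))² = 20(m² + 1)
2m² + 5m + 2 = 0, so m = −2 or m = −1/2.
Through (10, −10) these give 2x + y = 10 and x + 2y = −10.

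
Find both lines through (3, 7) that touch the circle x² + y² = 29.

5x + 2y = 29 and 2x − 5y = −29

A line y − (7) = m(x − (3)) is tangent when its distance from (0, 0) is √29:
(−3m − (−7))² = 29(m² + 1)
10m² + 21m − 10 = 0, so m = −5/2 or m = 2/5.
Through (3, 7) these give 5x + 2y = 29 and 2x − 5y = −29.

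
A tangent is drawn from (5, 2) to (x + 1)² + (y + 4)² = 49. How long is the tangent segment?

Centre (−1, −4), r² = 49. |PO|² = (6)² + (6)² = 72.
By the tangent–radius right angle, tangent length = √(|PO|² − r²) = √23.

√23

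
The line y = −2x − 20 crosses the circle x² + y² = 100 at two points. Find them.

(−10, 0) and (−6, −8)

Express y = −2x − 20 and substitute into the circle:
5x² + 80x + 300 = 0  ⟹  x² + 16x + 60 = 0
x = −6 or x = −10, giving (−6, −8) and (−10, 0).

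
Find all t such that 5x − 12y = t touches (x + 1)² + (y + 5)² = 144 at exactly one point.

t = −101 or t = 211

Tangency holds when the distance from the centre (−1, −5) to the line equals the radius 12:
|5·(−1) − 12·(−5) − t| / √169 = 12
|t − (55)| = 12·13, so t = 211 or t = −101.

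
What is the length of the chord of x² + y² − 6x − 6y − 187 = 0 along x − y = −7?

19√2

From the line, y = x + 7. Substituting:
2x² + 2x − 180 = 0  ⟹  x² + x − 90 = 0
x = 9 or x = −10, giving (9, 16) and (−10, −3).
|(9, 16) − (−10, −3)| = √((19)² + (19)²) = 19√2.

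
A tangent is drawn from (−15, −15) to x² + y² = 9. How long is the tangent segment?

21

Centre (0, 0), r² = 9. |PO|² = (−15)² + (−15)² = 450.
The tangent meets the radius at right angles, so tangent² = |PO|² − r² = 450 − 9 = 441.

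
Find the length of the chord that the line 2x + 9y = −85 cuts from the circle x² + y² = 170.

Express y = (−85 − 2x)/9 and substitute into the circle:
85x² + 340x − 6545 = 0  ⟹  x² + 4x − 77 = 0
x = 7 or x = −11, giving (7, −11) and (−11, −7).
|(7, −11) − (−11, −7)| = √((18)² + (−4)²) = 2√85.

2√85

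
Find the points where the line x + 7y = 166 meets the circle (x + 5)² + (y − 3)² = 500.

From the line, y = (166 − x)/7. Substituting:
50x² + 200x − 2250 = 0  ⟹  x² + 4x − 45 = 0
x = 5 or x = −9, giving (5, 23) and (−9, 25).

(−9, 25) and (5, 23)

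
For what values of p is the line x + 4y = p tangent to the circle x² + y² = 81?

p = ±9√17

Tangency holds when the distance from the centre (0, 0) to the line equals the radius 9:
|1·0 + 4·0 − p| / √17 = 9
|p| = 9√17.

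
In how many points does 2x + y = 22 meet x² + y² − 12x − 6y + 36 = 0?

d² = (2·6 + 1·3 − (22))²/5 = 49/5; r² = 9.
Since d² > r², the line lies outside the circle.

0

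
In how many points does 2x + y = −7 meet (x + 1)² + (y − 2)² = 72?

Substituting the line into the circle gives 5x² + 38x + 10 = 0.
Δ = 1444 − 200 = 1244.
Two real roots: the line is a secant.

2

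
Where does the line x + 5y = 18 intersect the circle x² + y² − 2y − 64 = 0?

(−7, 5) and (8, 2)

From the line, y = (18 − x)/5. Substituting:
26x² − 26x − 1456 = 0  ⟹  x² − x − 56 = 0
x = 8 or x = −7, giving (8, 2) and (−7, 5).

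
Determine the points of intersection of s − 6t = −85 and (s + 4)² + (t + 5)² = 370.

(−13, 12) and (−1, 14)

Express t = (85 + s)/6 and substitute into the circle:
37s² + 518s + 481 = 0  ⟹  s² + 14s + 13 = 0
s = −1 or s = −13, giving (−1, 14) and (−13, 12).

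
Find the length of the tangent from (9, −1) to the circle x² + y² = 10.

6√2

The centre is (0, 0) and r = √10. The square of the distance from P to the centre is 81 + 1 = 82.
By the tangent–radius right angle, tangent length = √(|PO|² − r²) = √72 = 6√2.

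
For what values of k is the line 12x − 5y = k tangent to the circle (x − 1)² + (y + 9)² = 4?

The line touches the circle iff its distance from (1, −9) is 2:
|12·1 − 5·(−9) − k| / √169 = 2
|k − (57)| = 2·13, so k = 83 or k = 31.

k = 31 or k = 83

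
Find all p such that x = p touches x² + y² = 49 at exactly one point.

For a tangent, require d(centre, line) = r = 7.
|1·0 + 0·0 − p| / √1 = 7
|p| = 7, so p = 7 or p = −7.

p = −7 or p = 7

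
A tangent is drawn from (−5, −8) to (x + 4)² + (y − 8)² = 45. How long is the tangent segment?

2√53

With centre O = (−4, 8), |OP|² = 257 and r² = 45.
The tangent meets the radius at right angles, so tangent² = |PO|² − r² = 257 − 45 = 212.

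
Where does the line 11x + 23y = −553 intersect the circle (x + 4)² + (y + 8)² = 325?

(−21, −14) and (2, −25)

Substitute y = (−553 − 11x)/23:
650x² + 12350x − 27300 = 0  ⟹  x² + 19x − 42 = 0
x = 2 or x = −21, giving (2, −25) and (−21, −14).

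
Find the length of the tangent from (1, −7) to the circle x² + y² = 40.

Centre (0, 0), r² = 40. |PO|² = (1)² + (−7)² = 50.
The tangent meets the radius at right angles, so tangent² = |PO|² − r² = 50 − 40 = 10.

√10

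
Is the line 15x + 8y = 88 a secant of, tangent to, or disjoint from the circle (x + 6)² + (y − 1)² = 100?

Centre (−6, 1), r² = 100. Distance² from centre to line = (−170)²/289 = 100.
Since d² = r², the line is tangent.

tangent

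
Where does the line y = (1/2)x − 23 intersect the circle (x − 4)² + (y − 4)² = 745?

(0, −23) and (28, −9)

Express y = (−46 + x)/2 and substitute into the circle:
5x² − 140x = 0  ⟹  x² − 28x = 0
x = 28 or x = 0, giving (28, −9) and (0, −23).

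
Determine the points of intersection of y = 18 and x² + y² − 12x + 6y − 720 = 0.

(−12, 18) and (24, 18)

Express y = 18 and substitute into the circle:
x² − 12x − 288 = 0
x = 24 or x = −12, giving (24, 18) and (−12, 18).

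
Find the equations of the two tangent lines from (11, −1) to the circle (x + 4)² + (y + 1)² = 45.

x − 2y = 13 and x + 2y = 9

Let a tangent through (11, −1) have slope m. Its distance from (−4, −1) must equal 3√5:
[m·(−15) − (0)]² = 45(m² + 1)
4m² − 1 = 0, so m = 1/2 or m = −1/2.
Through (11, −1) these give x − 2y = 13 and x + 2y = 9.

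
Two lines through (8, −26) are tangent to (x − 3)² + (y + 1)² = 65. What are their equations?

Let a tangent through (8, −26) have slope m. Its distance from (3, −1) must equal √65:
[m·(−5) − (25)]² = 65(m² + 1)
4m² − 25m − 56 = 0, so m = 8 or m = −7/4.
Through (8, −26) these give 8x − y = 90 and 7x + 4y = −48.

8x − y = 90 and 7x + 4y = −48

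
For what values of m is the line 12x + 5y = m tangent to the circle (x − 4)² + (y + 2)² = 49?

m = −53 or m = 129

The line touches the circle iff its distance from (4, −2) is 7:
|12·4 + 5·(−2) − m| / √169 = 7
|m − (38)| = 7·13, so m = 129 or m = −53.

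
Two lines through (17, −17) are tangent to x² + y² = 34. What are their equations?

3x + 5y = −34 and 5x + 3y = 34

A line y − (−17) = m(x − (17)) is tangent when its distance from (0, 0) is √34:
(−17m − (17))² = 34(m² + 1)
15m² + 34m + 15 = 0, so m = −3/5 or m = −5/3.
With m = −3/5: 3x + 5y = −34. With m = −5/3: 5x + 3y = 34.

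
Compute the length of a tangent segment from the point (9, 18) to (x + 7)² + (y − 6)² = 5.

√395

Centre (−7, 6), r² = 5. |PO|² = (16)² + (12)² = 400.
By the tangent–radius right angle, tangent length = √(|PO|² − r²) = √395.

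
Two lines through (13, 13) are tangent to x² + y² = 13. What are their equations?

2x − 3y = −13 and 3x − 2y = 13

A line y − (13) = m(x − (13)) is tangent when its distance from (0, 0) is √13:
(−13m − (−13))² = 13(m² + 1)
6m² − 13m + 6 = 0, so m = 2/3 or m = 3/2.
Through (13, 13) these give 2x − 3y = −13 and 3x − 2y = 13.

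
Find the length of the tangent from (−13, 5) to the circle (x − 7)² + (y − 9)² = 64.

The centre is (7, 9) and r = 8. The square of the distance from P to the centre is 400 + 16 = 416.
The tangent meets the radius at right angles, so tangent² = |PO|² − r² = 416 − 64 = 352.

4√22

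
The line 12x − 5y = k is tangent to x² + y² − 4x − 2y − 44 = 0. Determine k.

k = −72 or k = 110

For a tangent, require d(centre, line) = r = 7.
|12·2 − 5·1 − k| / √169 = 7
|k − (19)| = 7·13, so k = 110 or k = −72.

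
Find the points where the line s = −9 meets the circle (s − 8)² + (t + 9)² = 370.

(−9, −18) and (−9, 0)

The line gives s = −9. Substituting into the circle:
t² + 18t = 0
t = 0 or t = −18, giving (−9, 0) and (−9, −18).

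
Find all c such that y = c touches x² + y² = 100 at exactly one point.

For a tangent, require d(centre, line) = r = 10.
|0·0 + 1·0 − c| / √1 = 10
|c| = 10, so c = 10 or c = −10.

c = −10 or c = 10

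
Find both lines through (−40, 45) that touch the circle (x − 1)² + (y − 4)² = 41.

A line y − (45) = m(x − (−40)) is tangent when its distance from (1, 4) is √41:
(41m − (−41))² = 41(m² + 1)
20m² + 41m + 20 = 0, so m = −5/4 or m = −4/5.
With m = −5/4: 5x + 4y = −20. With m = −4/5: 4x + 5y = 65.

5x + 4y = −20 and 4x + 5y = 65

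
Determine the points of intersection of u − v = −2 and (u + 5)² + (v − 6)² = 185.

(−9, −7) and (8, 10)

From the line, v = u + 2. Substituting:
2u² + 2u − 144 = 0  ⟹  u² + u − 72 = 0
u = 8 or u = −9, giving (8, 10) and (−9, −7).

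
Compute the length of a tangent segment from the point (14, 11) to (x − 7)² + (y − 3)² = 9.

2√26

The centre is (7, 3) and r = 3. The square of the distance from P to the centre is 49 + 64 = 113.
The tangent meets the radius at right angles, so tangent² = |PO|² − r² = 113 − 9 = 104.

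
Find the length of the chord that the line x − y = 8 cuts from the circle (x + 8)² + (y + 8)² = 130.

From the line, y = x − 8. Substituting:
2x² + 16x − 66 = 0  ⟹  x² + 8x − 33 = 0
x = 3 or x = −11, giving (3, −5) and (−11, −19).
|(3, −5) − (−11, −19)| = √((14)² + (14)²) = 14√2.

14√2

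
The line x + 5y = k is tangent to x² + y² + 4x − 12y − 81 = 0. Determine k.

k = 28 ± 11√26

For a tangent, require d(centre, line) = r = 11.
|1·(−2) + 5·6 − k| / √26 = 11
|k − (28)| = 11√26.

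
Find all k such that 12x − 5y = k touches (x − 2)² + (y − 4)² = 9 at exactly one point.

k = −35 or k = 43

Tangency holds when the distance from the centre (2, 4) to the line equals the radius 3:
|12·2 − 5·4 − k| / √169 = 3
|k − (4)| = 3·13, so k = 43 or k = −35.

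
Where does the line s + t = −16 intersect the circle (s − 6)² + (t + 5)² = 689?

Substitute t = −s − 16:
2s² + 10s − 532 = 0  ⟹  s² + 5s − 266 = 0
s = 14 or s = −19, giving (14, −30) and (−19, 3).

(−19, 3) and (14, −30)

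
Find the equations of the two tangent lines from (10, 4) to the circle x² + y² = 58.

7x − 3y = 58 and 3x + 7y = 58

A line y − (4) = m(x − (10)) is tangent when its distance from (0, 0) is √58:
(−10m − (−4))² = 58(m² + 1)
21m² − 40m − 21 = 0, so m = 7/3 or m = −3/7.
Through (10, 4) these give 7x − 3y = 58 and 3x + 7y = 58.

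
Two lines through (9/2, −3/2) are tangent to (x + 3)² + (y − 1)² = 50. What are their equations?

x − y = 6 and 7x + y = 30

Let a tangent through (9/2, −3/2) have slope m. Its distance from (−3, 1) must equal 5√2:
(−15/2m − (5/2))² = 50(m² + 1)
m² + 6m − 7 = 0, so m = 1 or m = −7.
With m = 1: x − y = 6. With m = −7: 7x + y = 30.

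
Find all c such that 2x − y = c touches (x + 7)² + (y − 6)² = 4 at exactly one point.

For a tangent, require d(centre, line) = r = 2.
|2·(−7) − 1·6 − c| / √5 = 2
|c − (−20)| = 2√5.

c = −20 ± 2√5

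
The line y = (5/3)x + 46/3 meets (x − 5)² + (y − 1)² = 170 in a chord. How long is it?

The distance from (5, 1) to the line is 68/√34, and r² = 170.
Chord = 2√(r² − d²) = 2·√(34) = 2√34.

2√34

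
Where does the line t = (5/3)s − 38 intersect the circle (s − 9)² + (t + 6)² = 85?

(15, −13) and (18, −8)

From the line, t = (−114 + 5s)/3. Substituting:
34s² − 1122s + 9180 = 0  ⟹  s² − 33s + 270 = 0
s = 18 or s = 15, giving (18, −8) and (15, −13).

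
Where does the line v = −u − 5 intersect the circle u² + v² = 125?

Substitute v = −u − 5:
2u² + 10u − 100 = 0  ⟹  u² + 5u − 50 = 0
u = 5 or u = −10, giving (5, −10) and (−10, 5).

(−10, 5) and (5, −10)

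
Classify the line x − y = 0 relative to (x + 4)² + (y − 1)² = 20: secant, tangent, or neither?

secant

d² = (1·(−4) − 1·1 − (0))²/2 = 25/2; r² = 20.
Since d² < r², the line cuts the circle twice.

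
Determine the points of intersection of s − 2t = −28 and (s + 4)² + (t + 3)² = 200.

From the line, t = (28 + s)/2. Substituting:
5s² + 100s + 420 = 0  ⟹  s² + 20s + 84 = 0
s = −6 or s = −14, giving (−6, 11) and (−14, 7).

(−14, 7) and (−6, 11)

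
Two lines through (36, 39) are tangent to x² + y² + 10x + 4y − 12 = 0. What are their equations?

Write the tangent as mx − y + (39 − m·(36)) = 0 and set its distance from the centre to √41:
[m·(−41) − (−41)]² = 41(m² + 1)
20m² − 41m + 20 = 0, so m = 4/5 or m = 5/4.
With m = 4/5: 4x − 5y = −51. With m = 5/4: 5x − 4y = 24.

4x − 5y = −51 and 5x − 4y = 24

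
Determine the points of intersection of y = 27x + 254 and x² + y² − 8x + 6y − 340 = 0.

From the line, y = 27x + 254. Substituting:
730x² + 13870x + 65700 = 0  ⟹  x² + 19x + 90 = 0
x = −9 or x = −10, giving (−9, 11) and (−10, −16).

(−10, −16) and (−9, 11)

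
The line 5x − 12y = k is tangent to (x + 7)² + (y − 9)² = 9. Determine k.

For a tangent, require d(centre, line) = r = 3.
|5·(−7) − 12·9 − k| / √169 = 3
|k − (−143)| = 3·13, so k = −104 or k = −182.

k = −182 or k = −104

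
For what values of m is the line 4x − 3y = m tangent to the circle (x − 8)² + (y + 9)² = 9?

For a tangent, require d(centre, line) = r = 3.
|4·8 − 3·(−9) − m| / √25 = 3
|m − (59)| = 3·5, so m = 74 or m = 44.

m = 44 or m = 74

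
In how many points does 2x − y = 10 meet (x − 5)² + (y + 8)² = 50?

Substituting the line into the circle gives 5x² − 18x − 21 = 0.
Δ = 324 − (−420) = 744.
Two real roots: the line is a secant.

2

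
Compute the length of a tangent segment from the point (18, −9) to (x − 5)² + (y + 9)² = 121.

4√3

With centre O = (5, −9), |OP|² = 169 and r² = 121.
By the tangent–radius right angle, tangent length = √(|PO|² − r²) = √48 = 4√3.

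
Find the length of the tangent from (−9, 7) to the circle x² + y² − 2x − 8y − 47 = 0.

3√5

The centre is (1, 4) and r = 8. The square of the distance from P to the centre is 100 + 9 = 109.
Power of the point: PT² = |PO|² − r² = 45, so PT = 3√5.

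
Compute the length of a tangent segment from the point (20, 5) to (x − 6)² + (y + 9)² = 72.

8√5

With centre O = (6, −9), |OP|² = 392 and r² = 72.
Power of the point: PT² = |PO|² − r² = 320, so PT = 8√5.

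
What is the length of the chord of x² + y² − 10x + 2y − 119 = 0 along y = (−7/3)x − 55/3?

Substitute y = (−55 − 7x)/3:
58x² + 638x + 1624 = 0  ⟹  x² + 11x + 28 = 0
x = −4 or x = −7, giving (−4, −9) and (−7, −2).
Chord length = distance between (−4, −9) and (−7, −2) = √58 = √58.

√58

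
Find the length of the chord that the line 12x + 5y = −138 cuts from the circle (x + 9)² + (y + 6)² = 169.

26

The distance from (−9, −6) to the line is 0/√169, and r² = 169.
Chord = 2√(r² − d²) = 2·√(169) = 26.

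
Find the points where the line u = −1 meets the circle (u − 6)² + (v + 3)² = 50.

The line gives u = −1. Substituting into the circle:
v² + 6v + 8 = 0
v = −2 or v = −4, giving (−1, −2) and (−1, −4).

(−1, −4) and (−1, −2)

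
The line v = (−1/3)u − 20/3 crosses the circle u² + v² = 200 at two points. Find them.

Express v = (−20 − u)/3 and substitute into the circle:
10u² + 40u − 1400 = 0  ⟹  u² + 4u − 140 = 0
u = 10 or u = −14, giving (10, −10) and (−14, −2).

(−14, −2) and (10, −10)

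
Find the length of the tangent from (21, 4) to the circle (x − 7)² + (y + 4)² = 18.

11√2

With centre O = (7, −4), |OP|² = 260 and r² = 18.
The tangent meets the radius at right angles, so tangent² = |PO|² − r² = 260 − 18 = 242.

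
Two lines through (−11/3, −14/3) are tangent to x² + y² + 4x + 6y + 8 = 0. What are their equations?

Let a tangent through (−11/3, −14/3) have slope m. Its distance from (−2, −3) must equal √5:
[m·(5/3) − (5/3)]² = 5(m² + 1)
2m² + 5m + 2 = 0, so m = −2 or m = −1/2.
With m = −2: 2x + y = −12. With m = −1/2: x + 2y = −13.

2x + y = −12 and x + 2y = −13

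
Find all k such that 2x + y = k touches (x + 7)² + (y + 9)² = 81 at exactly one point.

The line touches the circle iff its distance from (−7, −9) is 9:
|2·(−7) + 1·(−9) − k| / √5 = 9
|k − (−23)| = 9√5.

k = −23 ± 9√5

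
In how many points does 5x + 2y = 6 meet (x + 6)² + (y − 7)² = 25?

2

Substituting the line into the circle gives 29x² + 128x + 108 = 0.
Discriminant = (128)² − 4·29·(108) = 3856 > 0.
Two real roots: the line is a secant.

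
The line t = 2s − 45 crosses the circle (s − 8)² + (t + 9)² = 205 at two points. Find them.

Substitute t = 2s − 45:
5s² − 160s + 1155 = 0  ⟹  s² − 32s + 231 = 0
s = 21 or s = 11, giving (21, −3) and (11, −23).

(11, −23) and (21, −3)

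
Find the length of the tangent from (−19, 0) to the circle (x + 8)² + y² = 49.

With centre O = (−8, 0), |OP|² = 121 and r² = 49.
The tangent meets the radius at right angles, so tangent² = |PO|² − r² = 121 − 49 = 72.

6√2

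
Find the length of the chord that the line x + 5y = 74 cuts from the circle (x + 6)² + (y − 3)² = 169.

From the line, y = (74 − x)/5. Substituting:
26x² + 182x + 156 = 0  ⟹  x² + 7x + 6 = 0
x = −1 or x = −6, giving (−1, 15) and (−6, 16).
Chord length = distance between (−1, 15) and (−6, 16) = √26 = √26.

√26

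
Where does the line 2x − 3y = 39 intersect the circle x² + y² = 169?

(0, −13) and (12, −5)

From the line, y = (−39 + 2x)/3. Substituting:
13x² − 156x = 0  ⟹  x² − 12x = 0
x = 12 or x = 0, giving (12, −5) and (0, −13).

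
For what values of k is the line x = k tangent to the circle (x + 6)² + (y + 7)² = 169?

k = −19 or k = 7

For a tangent, require d(centre, line) = r = 13.
|1·(−6) + 0·(−7) − k| / √1 = 13
|k − (−6)| = 13, so k = 7 or k = −19.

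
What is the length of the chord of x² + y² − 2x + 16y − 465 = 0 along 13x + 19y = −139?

2√530

The distance from (1, −8) to the line is 0/√530, and r² = 530.
Half the chord is √(r² − d²) = √(530), so the full chord is 2√530.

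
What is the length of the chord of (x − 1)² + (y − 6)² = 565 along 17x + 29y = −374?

√1130

The distance from (1, 6) to the line is 565/√1130, and r² = 565.
Chord = 2√(r² − d²) = 2·√(565/2) = √1130.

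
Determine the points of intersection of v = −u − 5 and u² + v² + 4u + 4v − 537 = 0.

(−19, 14) and (14, −19)

Express v = −u − 5 and substitute into the circle:
2u² + 10u − 532 = 0  ⟹  u² + 5u − 266 = 0
u = 14 or u = −19, giving (14, −19) and (−19, 14).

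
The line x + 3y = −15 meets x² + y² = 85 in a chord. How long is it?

From the line, y = (−15 − x)/3. Substituting:
10x² + 30x − 540 = 0  ⟹  x² + 3x − 54 = 0
x = 6 or x = −9, giving (6, −7) and (−9, −2).
Chord length = distance between (6, −7) and (−9, −2) = √250 = 5√10.

5√10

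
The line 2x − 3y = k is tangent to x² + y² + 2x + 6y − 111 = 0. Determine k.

Tangency holds when the distance from the centre (−1, −3) to the line equals the radius 11:
|2·(−1) − 3·(−3) − k| / √13 = 11
|k − (7)| = 11√13.

k = 7 ± 11√13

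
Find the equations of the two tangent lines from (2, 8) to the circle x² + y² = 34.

Let a tangent through (2, 8) have slope m. Its distance from (0, 0) must equal √34:
[m·(−2) − (−8)]² = 34(m² + 1)
15m² + 16m − 15 = 0, so m = 3/5 or m = −5/3.
Through (2, 8) these give 3x − 5y = −34 and 5x + 3y = 34.

3x − 5y = −34 and 5x + 3y = 34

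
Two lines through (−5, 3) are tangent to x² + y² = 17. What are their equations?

Write the tangent as mx − y + (3 − m·(−5)) = 0 and set its distance from the centre to √17:
(5m − (−3))² = 17(m² + 1)
4m² + 15m − 4 = 0, so m = −4 or m = 1/4.
With m = −4: 4x + y = −17. With m = 1/4: x − 4y = −17.

4x + y = −17 and x − 4y = −17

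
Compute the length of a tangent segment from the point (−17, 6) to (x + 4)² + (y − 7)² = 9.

√161

With centre O = (−4, 7), |OP|² = 170 and r² = 9.
Power of the point: PT² = |PO|² − r² = 161, so PT = √161.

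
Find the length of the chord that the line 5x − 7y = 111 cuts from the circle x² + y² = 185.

√74

Substitute y = (−111 + 5x)/7:
74x² − 1110x + 3256 = 0  ⟹  x² − 15x + 44 = 0
x = 11 or x = 4, giving (11, −8) and (4, −13).
|(11, −8) − (4, −13)| = √((7)² + (5)²) = √74.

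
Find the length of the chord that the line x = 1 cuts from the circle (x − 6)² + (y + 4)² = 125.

Centre (6, −4), r² = 125. Perpendicular distance d from centre to line = |5| / √1 = 5.
Half the chord is √(r² − d²) = √(100), so the full chord is 20.

20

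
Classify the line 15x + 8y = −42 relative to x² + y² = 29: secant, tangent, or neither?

Substituting the line into the circle gives 289x² + 1260x − 92 = 0.
Discriminant = (1260)² − 4·289·(−92) = 1693952 > 0.
Two real roots: the line is a secant.

secant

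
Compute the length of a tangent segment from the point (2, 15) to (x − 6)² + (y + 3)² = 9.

The centre is (6, −3) and r = 3. The square of the distance from P to the centre is 16 + 324 = 340.
The tangent meets the radius at right angles, so tangent² = |PO|² − r² = 340 − 9 = 331.

√331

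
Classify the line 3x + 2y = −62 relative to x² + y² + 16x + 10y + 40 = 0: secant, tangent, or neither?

neither

Substituting the line into the circle gives 13x² + 376x + 2764 = 0.
Δ = 141376 − 143728 = −2352.
No real roots: the line does not meet the circle.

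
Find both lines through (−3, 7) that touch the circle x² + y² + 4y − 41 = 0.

2x − y = −13 and x + 2y = 11

A line y − (7) = m(x − (−3)) is tangent when its distance from (0, −2) is 3√5:
(3m − (−9))² = 45(m² + 1)
2m² − 3m − 2 = 0, so m = 2 or m = −1/2.
With m = 2: 2x − y = −13. With m = −1/2: x + 2y = 11.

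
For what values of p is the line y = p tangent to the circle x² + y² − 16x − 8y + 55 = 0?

p = −1 or p = 9

For a tangent, require d(centre, line) = r = 5.
|0·8 + 1·4 − p| / √1 = 5
|p − (4)| = 5, so p = 9 or p = −1.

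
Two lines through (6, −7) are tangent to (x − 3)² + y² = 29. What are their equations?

Let a tangent through (6, −7) have slope m. Its distance from (3, 0) must equal √29:
[m·(−3) − (7)]² = 29(m² + 1)
10m² − 21m − 10 = 0, so m = −2/5 or m = 5/2.
With m = −2/5: 2x + 5y = −23. With m = 5/2: 5x − 2y = 44.

2x + 5y = −23 and 5x − 2y = 44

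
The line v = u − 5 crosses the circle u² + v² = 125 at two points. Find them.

(−5, −10) and (10, 5)

From the line, v = u − 5. Substituting:
2u² − 10u − 100 = 0  ⟹  u² − 5u − 50 = 0
u = 10 or u = −5, giving (10, 5) and (−5, −10).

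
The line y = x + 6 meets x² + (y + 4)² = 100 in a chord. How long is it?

10√2

Centre (0, −4), r² = 100. Perpendicular distance d from centre to line = |10| / √2 = 10/√2.
Chord = 2√(r² − d²) = 2·√(50) = 10√2.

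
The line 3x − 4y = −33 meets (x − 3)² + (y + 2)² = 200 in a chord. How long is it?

20

Centre (3, −2), r² = 200. Perpendicular distance d from centre to line = |50| / √25 = 50/√25.
Half the chord is √(r² − d²) = √(100), so the full chord is 20.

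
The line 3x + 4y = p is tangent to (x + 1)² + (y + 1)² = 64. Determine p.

p = −47 or p = 33

Tangency holds when the distance from the centre (−1, −1) to the line equals the radius 8:
|3·(−1) + 4·(−1) − p| / √25 = 8
|p − (−7)| = 8·5, so p = 33 or p = −47.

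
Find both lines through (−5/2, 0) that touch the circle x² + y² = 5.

2x + y = −5 and 2x − y = −5

A line y − (0) = m(x − (−5/2)) is tangent when its distance from (0, 0) is √5:
[m·(5/2) − (0)]² = 5(m² + 1)
m² − 4 = 0, so m = −2 or m = 2.
With m = −2: 2x + y = −5. With m = 2: 2x − y = −5.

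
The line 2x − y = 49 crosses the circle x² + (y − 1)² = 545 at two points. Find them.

(17, −15) and (23, −3)

From the line, y = 2x − 49. Substituting:
5x² − 200x + 1955 = 0  ⟹  x² − 40x + 391 = 0
x = 23 or x = 17, giving (23, −3) and (17, −15).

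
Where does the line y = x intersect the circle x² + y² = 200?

Substitute y = x:
2x² − 200 = 0  ⟹  x² − 100 = 0
x = 10 or x = −10, giving (10, 10) and (−10, −10).

(−10, −10) and (10, 10)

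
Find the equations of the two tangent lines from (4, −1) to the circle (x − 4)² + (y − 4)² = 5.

2x − y = 9 and 2x + y = 7

Let a tangent through (4, −1) have slope m. Its distance from (4, 4) must equal √5:
(0m − (5))² = 5(m² + 1)
m² − 4 = 0, so m = 2 or m = −2.
Through (4, −1) these give 2x − y = 9 and 2x + y = 7.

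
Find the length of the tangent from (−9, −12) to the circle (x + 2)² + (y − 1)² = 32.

The centre is (−2, 1) and r = 4√2. The square of the distance from P to the centre is 49 + 169 = 218.
The tangent meets the radius at right angles, so tangent² = |PO|² − r² = 218 − 32 = 186.

√186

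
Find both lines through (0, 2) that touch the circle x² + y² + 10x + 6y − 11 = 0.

2x + y = 2 and x + 2y = 4

Let a tangent through (0, 2) have slope m. Its distance from (−5, −3) must equal 3√5:
(−5m − (−5))² = 45(m² + 1)
2m² + 5m + 2 = 0, so m = −2 or m = −1/2.
Through (0, 2) these give 2x + y = 2 and x + 2y = 4.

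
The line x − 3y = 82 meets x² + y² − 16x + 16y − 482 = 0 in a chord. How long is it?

12√10

Express y = (−82 + x)/3 and substitute into the circle:
10x² − 260x − 1550 = 0  ⟹  x² − 26x − 155 = 0
x = 31 or x = −5, giving (31, −17) and (−5, −29).
|(31, −17) − (−5, −29)| = √((36)² + (12)²) = 12√10.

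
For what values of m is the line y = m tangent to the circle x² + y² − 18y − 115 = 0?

m = −5 or m = 23

Tangency holds when the distance from the centre (0, 9) to the line equals the radius 14:
|0·0 + 1·9 − m| / √1 = 14
|m − (9)| = 14, so m = 23 or m = −5.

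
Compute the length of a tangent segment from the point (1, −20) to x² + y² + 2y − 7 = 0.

The centre is (0, −1) and r = 2√2. The square of the distance from P to the centre is 1 + 361 = 362.
By the tangent–radius right angle, tangent length = √(|PO|² − r²) = √354.

√354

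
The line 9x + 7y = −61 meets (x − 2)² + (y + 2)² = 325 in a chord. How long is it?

3√130

Centre (2, −2), r² = 325. Perpendicular distance d from centre to line = |65| / √130 = 65/√130.
Chord = 2√(r² − d²) = 2·√(585/2) = 3√130.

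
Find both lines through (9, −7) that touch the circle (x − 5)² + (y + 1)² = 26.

x + 5y = −26 and 5x − y = 52

Let a tangent through (9, −7) have slope m. Its distance from (5, −1) must equal √26:
[m·(−4) − (6)]² = 26(m² + 1)
5m² − 24m − 5 = 0, so m = −1/5 or m = 5.
With m = −1/5: x + 5y = −26. With m = 5: 5x − y = 52.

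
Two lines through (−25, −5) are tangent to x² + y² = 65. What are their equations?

x + 8y = −65 and 4x − 7y = −65

Write the tangent as mx − y + (−5 − m·(−25)) = 0 and set its distance from the centre to √65:
[m·(25) − (5)]² = 65(m² + 1)
56m² − 25m − 4 = 0, so m = −1/8 or m = 4/7.
Through (−25, −5) these give x + 8y = −65 and 4x − 7y = −65.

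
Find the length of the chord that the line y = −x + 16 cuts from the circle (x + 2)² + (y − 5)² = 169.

Express y = −x + 16 and substitute into the circle:
2x² − 18x − 44 = 0  ⟹  x² − 9x − 22 = 0
x = 11 or x = −2, giving (11, 5) and (−2, 18).
Chord length = distance between (11, 5) and (−2, 18) = √338 = 13√2.

13√2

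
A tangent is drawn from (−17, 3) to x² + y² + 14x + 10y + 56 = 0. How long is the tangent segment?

With centre O = (−7, −5), |OP|² = 164 and r² = 18.
Power of the point: PT² = |PO|² − r² = 146, so PT = √146.

√146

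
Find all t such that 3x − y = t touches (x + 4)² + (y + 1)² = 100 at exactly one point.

Tangency holds when the distance from the centre (−4, −1) to the line equals the radius 10:
|3·(−4) − 1·(−1) − t| / √10 = 10
|t − (−11)| = 10√10.

t = −11 ± 10√10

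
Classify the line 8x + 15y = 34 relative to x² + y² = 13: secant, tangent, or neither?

Substituting the line into the circle gives 289x² − 544x − 1769 = 0.
Discriminant = (−544)² − 4·289·(−1769) = 2340900 > 0.
Two real roots: the line is a secant.

secant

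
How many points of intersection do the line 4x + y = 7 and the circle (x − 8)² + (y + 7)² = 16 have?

Centre (8, −7), r² = 16. Distance² from centre to line = (18)²/17 = 324/17.
Since d² > r², the line lies outside the circle.

0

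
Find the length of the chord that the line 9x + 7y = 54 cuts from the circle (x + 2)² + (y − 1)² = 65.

√130

Centre (−2, 1), r² = 65. Perpendicular distance d from centre to line = |−65| / √130 = 65/√130.
Chord = 2√(r² − d²) = 2·√(65/2) = √130.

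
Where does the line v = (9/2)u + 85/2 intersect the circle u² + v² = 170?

From the line, v = (85 + 9u)/2. Substituting:
85u² + 1530u + 6545 = 0  ⟹  u² + 18u + 77 = 0
u = −7 or u = −11, giving (−7, 11) and (−11, −7).

(−11, −7) and (−7, 11)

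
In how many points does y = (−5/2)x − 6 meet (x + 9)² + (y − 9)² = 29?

Substituting the line into the circle gives 29x² + 372x + 1108 = 0.
Δ = 138384 − 128528 = 9856.
Two real roots: the line is a secant.

2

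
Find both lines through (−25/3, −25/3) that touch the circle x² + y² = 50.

Write the tangent as mx − y + (−25/3 − m·(−25/3)) = 0 and set its distance from the centre to 5√2:
[m·(25/3) − (25/3)]² = 50(m² + 1)
7m² − 50m + 7 = 0, so m = 1/7 or m = 7.
Through (−25/3, −25/3) these give x − 7y = 50 and 7x − y = −50.

x − 7y = 50 and 7x − y = −50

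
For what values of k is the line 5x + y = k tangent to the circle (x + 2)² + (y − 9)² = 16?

k = −1 ± 4√26

The line touches the circle iff its distance from (−2, 9) is 4:
|5·(−2) + 1·9 − k| / √26 = 4
|k − (−1)| = 4√26.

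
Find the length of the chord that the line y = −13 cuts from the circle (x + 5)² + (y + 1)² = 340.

28

Express y = −13 and substitute into the circle:
x² + 10x − 171 = 0
x = 9 or x = −19, giving (9, −13) and (−19, −13).
|(9, −13) − (−19, −13)| = √((28)² + (0)²) = 28.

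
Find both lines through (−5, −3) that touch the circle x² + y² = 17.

Write the tangent as mx − y + (−3 − m·(−5)) = 0 and set its distance from the centre to √17:
[m·(5) − (3)]² = 17(m² + 1)
4m² − 15m − 4 = 0, so m = −1/4 or m = 4.
With m = −1/4: x + 4y = −17. With m = 4: 4x − y = −17.

x + 4y = −17 and 4x − y = −17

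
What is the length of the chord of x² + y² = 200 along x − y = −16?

From the line, y = x + 16. Substituting:
2x² + 32x + 56 = 0  ⟹  x² + 16x + 28 = 0
x = −2 or x = −14, giving (−2, 14) and (−14, 2).
Chord length = distance between (−2, 14) and (−14, 2) = √288 = 12√2.

12√2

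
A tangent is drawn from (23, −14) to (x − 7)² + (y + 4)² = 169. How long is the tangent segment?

The centre is (7, −4) and r = 13. The square of the distance from P to the centre is 256 + 100 = 356.
By the tangent–radius right angle, tangent length = √(|PO|² − r²) = √187.

√187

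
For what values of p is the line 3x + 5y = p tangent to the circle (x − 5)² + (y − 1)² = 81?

For a tangent, require d(centre, line) = r = 9.
|3·5 + 5·1 − p| / √34 = 9
|p − (20)| = 9√34.

p = 20 ± 9√34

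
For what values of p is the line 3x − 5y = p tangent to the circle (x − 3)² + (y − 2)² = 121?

p = −1 ± 11√34

The line touches the circle iff its distance from (3, 2) is 11:
|3·3 − 5·2 − p| / √34 = 11
|p − (−1)| = 11√34.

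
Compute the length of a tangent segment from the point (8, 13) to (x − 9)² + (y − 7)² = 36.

The centre is (9, 7) and r = 6. The square of the distance from P to the centre is 1 + 36 = 37.
The tangent meets the radius at right angles, so tangent² = |PO|² − r² = 37 − 36 = 1.

1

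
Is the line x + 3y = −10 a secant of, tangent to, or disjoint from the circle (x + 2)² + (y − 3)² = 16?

d² = (1·(−2) + 3·3 − (−10))²/10 = 289/10; r² = 16.
Since d² > r², the line lies outside the circle.

disjoint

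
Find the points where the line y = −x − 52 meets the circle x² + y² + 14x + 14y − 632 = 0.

(−28, −24) and (−24, −28)

Substitute y = −x − 52:
2x² + 104x + 1344 = 0  ⟹  x² + 52x + 672 = 0
x = −24 or x = −28, giving (−24, −28) and (−28, −24).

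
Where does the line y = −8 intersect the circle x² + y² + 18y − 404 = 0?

Substitute y = −8:
x² − 484 = 0
x = 22 or x = −22, giving (22, −8) and (−22, −8).

(−22, −8) and (22, −8)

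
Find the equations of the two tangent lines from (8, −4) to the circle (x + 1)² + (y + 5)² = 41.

5x − 4y = 56 and 4x + 5y = 12

Write the tangent as mx − y + (−4 − m·(8)) = 0 and set its distance from the centre to √41:
[m·(−9) − (−1)]² = 41(m² + 1)
20m² − 9m − 20 = 0, so m = 5/4 or m = −4/5.
Through (8, −4) these give 5x − 4y = 56 and 4x + 5y = 12.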